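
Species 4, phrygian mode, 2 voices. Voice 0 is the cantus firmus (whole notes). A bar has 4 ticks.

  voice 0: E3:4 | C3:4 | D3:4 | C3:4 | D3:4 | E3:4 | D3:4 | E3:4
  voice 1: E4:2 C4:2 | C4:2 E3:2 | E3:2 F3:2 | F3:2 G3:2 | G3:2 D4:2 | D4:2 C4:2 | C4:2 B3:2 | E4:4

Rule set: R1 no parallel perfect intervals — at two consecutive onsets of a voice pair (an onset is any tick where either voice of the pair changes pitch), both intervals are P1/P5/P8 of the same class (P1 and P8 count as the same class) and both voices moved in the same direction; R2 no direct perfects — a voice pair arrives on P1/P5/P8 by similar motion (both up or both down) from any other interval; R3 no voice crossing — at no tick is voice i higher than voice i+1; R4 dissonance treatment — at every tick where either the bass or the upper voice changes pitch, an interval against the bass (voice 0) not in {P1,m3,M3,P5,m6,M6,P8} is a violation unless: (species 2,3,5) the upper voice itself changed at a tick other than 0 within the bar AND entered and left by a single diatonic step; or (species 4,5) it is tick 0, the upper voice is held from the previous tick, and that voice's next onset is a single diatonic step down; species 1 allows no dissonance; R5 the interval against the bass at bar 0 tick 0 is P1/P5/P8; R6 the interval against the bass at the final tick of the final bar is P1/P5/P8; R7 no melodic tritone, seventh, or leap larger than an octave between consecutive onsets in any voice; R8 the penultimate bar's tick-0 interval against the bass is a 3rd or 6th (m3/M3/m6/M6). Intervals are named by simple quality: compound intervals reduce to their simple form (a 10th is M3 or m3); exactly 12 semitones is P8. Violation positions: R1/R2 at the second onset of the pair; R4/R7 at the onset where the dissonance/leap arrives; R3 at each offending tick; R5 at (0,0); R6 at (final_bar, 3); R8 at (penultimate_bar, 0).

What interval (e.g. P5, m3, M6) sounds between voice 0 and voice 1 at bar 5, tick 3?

m6

voice 0=E3 voice 1=C4 -> m6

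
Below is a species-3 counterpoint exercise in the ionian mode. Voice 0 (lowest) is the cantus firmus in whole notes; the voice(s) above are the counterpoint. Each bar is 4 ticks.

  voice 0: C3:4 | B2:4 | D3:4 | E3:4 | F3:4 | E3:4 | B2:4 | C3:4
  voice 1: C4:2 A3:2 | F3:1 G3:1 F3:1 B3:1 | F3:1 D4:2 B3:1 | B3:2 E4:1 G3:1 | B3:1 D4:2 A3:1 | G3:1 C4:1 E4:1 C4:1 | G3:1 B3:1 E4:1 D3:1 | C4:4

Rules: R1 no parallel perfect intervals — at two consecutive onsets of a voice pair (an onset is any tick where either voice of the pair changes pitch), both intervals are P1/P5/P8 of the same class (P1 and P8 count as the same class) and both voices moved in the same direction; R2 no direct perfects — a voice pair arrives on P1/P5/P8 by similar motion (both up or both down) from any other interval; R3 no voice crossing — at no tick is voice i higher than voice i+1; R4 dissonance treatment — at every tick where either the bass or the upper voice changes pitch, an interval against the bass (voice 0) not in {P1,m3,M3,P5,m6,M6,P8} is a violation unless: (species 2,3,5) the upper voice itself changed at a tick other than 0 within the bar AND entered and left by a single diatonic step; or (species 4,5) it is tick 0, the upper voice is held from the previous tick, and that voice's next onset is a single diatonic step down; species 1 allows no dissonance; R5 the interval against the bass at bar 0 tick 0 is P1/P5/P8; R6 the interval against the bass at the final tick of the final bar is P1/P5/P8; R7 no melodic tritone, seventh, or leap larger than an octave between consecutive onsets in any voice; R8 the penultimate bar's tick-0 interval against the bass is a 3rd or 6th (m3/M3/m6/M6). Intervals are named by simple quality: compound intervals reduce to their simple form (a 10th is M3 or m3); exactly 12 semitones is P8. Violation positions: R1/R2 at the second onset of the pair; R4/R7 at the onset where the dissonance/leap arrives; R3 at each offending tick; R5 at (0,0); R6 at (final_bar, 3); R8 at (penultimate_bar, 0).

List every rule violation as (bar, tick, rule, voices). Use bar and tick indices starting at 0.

bar 0: v0=C3 v1=C4 downbeat P8
bar 1: v0=B2 v1=F3 downbeat TT
bar 2: v0=D3 v1=F3 downbeat m3
bar 3: v0=E3 v1=B3 downbeat P5
bar 4: v0=F3 v1=B3 downbeat TT
bar 5: v0=E3 v1=G3 downbeat m3
bar 6: v0=B2 v1=G3 downbeat m6
bar 7: v0=C3 v1=C4 downbeat P8
  -> R4 @ bar 1 tick 0 v(0, 1): B2/F3 TT untreated
  -> R4 @ bar 1 tick 2 v(0, 1): B2/F3 TT untreated
  -> R7 @ bar 1 tick 3 v(1,): F3->B3 leap 6st
  -> R7 @ bar 2 tick 0 v(1,): B3->F3 leap 6st
  -> R4 @ bar 4 tick 0 v(0, 1): F3/B3 TT untreated
  -> R4 @ bar 6 tick 2 v(0, 1): B2/E4 P4 untreated
  -> R7 @ bar 6 tick 3 v(1,): E4->D3 leap 14st
  -> R2 @ bar 7 tick 0 v(0, 1): B2/D3 m3 -> C3/C4 P8 similar
  -> R7 @ bar 7 tick 0 v(1,): D3->C4 leap 10st

(1, 0, R4, (0, 1))
(1, 2, R4, (0, 1))
(1, 3, R7, (1,))
(2, 0, R7, (1,))
(4, 0, R4, (0, 1))
(6, 2, R4, (0, 1))
(6, 3, R7, (1,))
(7, 0, R2, (0, 1))
(7, 0, R7, (1,))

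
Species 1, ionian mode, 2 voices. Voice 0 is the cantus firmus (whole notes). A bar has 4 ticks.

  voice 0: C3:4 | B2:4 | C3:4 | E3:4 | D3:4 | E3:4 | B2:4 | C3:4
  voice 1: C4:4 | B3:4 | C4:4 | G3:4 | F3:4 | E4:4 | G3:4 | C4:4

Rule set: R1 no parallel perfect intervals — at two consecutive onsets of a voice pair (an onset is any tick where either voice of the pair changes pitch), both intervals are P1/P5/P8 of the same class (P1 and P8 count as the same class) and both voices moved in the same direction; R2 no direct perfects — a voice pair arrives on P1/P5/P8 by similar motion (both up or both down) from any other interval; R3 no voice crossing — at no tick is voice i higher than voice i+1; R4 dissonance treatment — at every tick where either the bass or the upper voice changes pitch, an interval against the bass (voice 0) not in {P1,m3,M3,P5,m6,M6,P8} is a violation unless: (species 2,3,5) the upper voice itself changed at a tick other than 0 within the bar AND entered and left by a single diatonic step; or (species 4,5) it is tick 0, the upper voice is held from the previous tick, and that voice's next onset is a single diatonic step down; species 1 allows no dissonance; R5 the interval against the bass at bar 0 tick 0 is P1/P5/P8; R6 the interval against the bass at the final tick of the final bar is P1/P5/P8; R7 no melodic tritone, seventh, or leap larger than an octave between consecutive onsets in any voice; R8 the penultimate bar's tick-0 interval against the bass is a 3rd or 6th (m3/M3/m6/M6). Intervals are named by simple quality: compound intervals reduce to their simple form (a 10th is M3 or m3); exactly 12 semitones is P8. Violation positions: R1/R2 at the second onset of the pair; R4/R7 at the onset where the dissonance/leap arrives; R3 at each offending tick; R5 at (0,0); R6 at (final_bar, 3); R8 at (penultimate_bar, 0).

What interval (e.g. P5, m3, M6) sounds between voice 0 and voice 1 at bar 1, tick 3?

voice 0=B2 voice 1=B3 -> P8

P8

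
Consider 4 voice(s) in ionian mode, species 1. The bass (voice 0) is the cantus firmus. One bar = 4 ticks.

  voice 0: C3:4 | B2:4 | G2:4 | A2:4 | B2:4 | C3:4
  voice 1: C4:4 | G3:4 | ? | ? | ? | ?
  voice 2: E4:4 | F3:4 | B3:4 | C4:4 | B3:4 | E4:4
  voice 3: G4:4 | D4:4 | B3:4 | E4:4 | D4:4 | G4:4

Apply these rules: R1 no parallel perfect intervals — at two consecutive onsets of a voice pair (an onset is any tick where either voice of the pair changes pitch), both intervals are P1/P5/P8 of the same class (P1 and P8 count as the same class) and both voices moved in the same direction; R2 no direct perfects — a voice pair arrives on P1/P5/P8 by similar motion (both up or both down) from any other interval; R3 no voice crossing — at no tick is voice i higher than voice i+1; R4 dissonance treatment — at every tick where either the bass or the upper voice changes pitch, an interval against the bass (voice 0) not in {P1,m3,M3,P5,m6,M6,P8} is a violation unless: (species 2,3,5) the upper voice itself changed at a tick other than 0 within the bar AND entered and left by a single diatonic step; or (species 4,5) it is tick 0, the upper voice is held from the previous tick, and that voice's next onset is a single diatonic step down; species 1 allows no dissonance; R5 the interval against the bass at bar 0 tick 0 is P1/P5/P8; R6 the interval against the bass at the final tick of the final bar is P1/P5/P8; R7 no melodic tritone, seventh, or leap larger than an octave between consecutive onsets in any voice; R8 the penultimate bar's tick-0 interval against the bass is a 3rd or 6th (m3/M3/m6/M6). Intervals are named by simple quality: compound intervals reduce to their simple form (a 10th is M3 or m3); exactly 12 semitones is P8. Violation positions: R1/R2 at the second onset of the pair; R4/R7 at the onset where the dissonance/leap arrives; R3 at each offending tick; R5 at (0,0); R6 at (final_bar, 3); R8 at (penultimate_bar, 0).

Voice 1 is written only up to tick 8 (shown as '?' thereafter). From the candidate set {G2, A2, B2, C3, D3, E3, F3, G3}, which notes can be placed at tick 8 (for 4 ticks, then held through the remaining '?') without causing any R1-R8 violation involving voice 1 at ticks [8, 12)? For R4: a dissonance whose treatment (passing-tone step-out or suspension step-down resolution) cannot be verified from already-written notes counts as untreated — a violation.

{G3}

G2: violates R2
A2: violates R4,R7
B2: violates R2
C3: violates R4
D3: violates R2
E3: violates R1
F3: violates R4
G3: legal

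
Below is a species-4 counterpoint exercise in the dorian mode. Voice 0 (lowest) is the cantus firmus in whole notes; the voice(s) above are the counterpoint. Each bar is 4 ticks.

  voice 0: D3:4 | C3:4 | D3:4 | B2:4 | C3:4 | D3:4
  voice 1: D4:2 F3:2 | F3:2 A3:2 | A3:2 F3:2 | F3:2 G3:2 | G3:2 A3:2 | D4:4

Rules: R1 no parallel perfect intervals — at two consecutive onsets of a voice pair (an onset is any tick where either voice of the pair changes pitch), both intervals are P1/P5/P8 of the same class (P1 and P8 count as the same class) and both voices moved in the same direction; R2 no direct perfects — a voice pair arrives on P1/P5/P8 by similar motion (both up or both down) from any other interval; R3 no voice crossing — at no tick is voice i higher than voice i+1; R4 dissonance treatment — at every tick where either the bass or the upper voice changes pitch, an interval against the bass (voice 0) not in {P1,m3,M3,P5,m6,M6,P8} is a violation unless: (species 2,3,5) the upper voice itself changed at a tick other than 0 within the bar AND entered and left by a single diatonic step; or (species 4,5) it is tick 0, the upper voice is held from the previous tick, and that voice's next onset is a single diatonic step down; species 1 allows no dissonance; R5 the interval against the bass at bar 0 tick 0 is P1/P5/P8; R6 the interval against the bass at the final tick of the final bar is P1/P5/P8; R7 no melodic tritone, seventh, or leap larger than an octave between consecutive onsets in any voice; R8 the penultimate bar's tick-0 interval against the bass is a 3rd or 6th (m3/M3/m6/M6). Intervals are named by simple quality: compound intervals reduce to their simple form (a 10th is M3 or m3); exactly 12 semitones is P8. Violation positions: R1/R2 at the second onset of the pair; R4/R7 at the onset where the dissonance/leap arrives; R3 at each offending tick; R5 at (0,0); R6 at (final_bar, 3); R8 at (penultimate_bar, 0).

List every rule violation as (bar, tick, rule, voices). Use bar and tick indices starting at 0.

bar 0: v0=D3 v1=D4 downbeat P8
bar 1: v0=C3 v1=F3 downbeat P4
bar 2: v0=D3 v1=A3 downbeat P5
bar 3: v0=B2 v1=F3 downbeat TT
bar 4: v0=C3 v1=G3 downbeat P5
bar 5: v0=D3 v1=D4 downbeat P8
  -> R4 @ bar 1 tick 0 v(0, 1): C3/F3 P4 untreated
  -> R4 @ bar 3 tick 0 v(0, 1): B2/F3 TT untreated
  -> R8 @ bar 4 tick 0 v(0, 1): penult P5 not 3rd/6th
  -> R2 @ bar 5 tick 0 v(0, 1): C3/A3 M6 -> D3/D4 P8 similar

(1, 0, R4, (0, 1))
(3, 0, R4, (0, 1))
(4, 0, R8, (0, 1))
(5, 0, R2, (0, 1))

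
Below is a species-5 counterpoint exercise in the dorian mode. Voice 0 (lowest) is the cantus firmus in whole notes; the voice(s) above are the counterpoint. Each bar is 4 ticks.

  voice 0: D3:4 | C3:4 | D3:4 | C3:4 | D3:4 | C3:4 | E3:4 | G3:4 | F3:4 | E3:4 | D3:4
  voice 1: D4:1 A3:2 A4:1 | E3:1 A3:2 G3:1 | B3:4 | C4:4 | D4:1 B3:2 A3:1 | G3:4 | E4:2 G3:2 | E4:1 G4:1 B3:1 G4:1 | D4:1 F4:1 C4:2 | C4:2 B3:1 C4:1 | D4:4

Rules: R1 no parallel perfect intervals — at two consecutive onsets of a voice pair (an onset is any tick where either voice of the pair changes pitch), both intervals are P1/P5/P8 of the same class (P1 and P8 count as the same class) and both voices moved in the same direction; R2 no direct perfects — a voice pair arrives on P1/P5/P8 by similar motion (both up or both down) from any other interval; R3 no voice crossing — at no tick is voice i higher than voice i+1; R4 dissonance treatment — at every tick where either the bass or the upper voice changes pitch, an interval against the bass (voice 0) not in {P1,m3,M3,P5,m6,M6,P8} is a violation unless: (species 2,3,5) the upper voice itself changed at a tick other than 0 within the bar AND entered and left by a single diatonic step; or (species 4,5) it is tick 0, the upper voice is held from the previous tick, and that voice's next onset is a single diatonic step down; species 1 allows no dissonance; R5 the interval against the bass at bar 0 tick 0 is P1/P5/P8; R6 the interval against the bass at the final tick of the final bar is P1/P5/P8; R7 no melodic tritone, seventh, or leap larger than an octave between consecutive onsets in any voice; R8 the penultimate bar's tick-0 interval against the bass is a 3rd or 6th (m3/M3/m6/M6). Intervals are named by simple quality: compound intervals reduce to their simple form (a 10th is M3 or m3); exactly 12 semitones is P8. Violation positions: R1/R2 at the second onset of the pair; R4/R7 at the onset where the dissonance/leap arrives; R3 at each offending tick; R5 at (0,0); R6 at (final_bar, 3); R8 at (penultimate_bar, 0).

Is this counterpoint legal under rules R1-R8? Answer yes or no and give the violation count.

bar 0: v0=D3 v1=D4 (P8)
bar 1: v0=C3 v1=E3 (M3)
bar 2: v0=D3 v1=B3 (M6)
bar 3: v0=C3 v1=C4 (P8)
bar 4: v0=D3 v1=D4 (P8)
bar 5: v0=C3 v1=G3 (P5)
bar 6: v0=E3 v1=E4 (P8)
bar 7: v0=G3 v1=E4 (M6)
bar 8: v0=F3 v1=D4 (M6)
bar 9: v0=E3 v1=C4 (m6)
bar 10: v0=D3 v1=D4 (P8)
  R7 @ bar1.0: A4->E3 leap 17st
  R1 @ bar4.0: C3/C4 P8 -> D3/D4 P8 similar
  R1 @ bar5.0: D3/A3 P5 -> C3/G3 P5 similar
  R2 @ bar6.0: C3/G3 P5 -> E3/E4 P8 similar

No (4 violations)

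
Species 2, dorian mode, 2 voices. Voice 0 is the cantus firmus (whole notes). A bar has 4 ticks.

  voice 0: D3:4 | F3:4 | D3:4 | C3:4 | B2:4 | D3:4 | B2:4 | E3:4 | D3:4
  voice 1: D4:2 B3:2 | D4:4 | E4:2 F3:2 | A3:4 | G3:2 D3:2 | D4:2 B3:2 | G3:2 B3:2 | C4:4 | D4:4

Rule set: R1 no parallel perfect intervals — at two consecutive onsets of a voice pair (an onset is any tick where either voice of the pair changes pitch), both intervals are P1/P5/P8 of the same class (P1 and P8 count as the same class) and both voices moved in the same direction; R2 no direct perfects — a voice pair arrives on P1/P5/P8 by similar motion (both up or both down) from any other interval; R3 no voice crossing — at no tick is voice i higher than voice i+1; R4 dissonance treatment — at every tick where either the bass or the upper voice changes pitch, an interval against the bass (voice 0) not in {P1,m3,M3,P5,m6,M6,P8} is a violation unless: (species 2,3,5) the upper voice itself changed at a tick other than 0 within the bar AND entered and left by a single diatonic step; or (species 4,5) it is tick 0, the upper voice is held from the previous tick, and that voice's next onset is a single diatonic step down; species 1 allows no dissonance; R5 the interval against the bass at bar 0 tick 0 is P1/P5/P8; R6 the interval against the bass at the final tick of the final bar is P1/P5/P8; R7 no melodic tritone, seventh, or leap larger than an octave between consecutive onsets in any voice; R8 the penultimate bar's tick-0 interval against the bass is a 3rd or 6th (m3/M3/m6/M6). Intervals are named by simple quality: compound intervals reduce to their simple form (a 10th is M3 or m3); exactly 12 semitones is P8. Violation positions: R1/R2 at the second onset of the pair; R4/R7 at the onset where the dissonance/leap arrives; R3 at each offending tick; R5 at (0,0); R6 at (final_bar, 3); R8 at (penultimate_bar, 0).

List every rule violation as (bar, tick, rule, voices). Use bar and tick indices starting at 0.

(2, 0, R4, (0, 1))
(2, 2, R7, (1,))
(5, 0, R2, (0, 1))

bar 0: v0=D3 v1=D4 downbeat P8
bar 1: v0=F3 v1=D4 downbeat M6
bar 2: v0=D3 v1=E4 downbeat M2
bar 3: v0=C3 v1=A3 downbeat M6
bar 4: v0=B2 v1=G3 downbeat m6
bar 5: v0=D3 v1=D4 downbeat P8
bar 6: v0=B2 v1=G3 downbeat m6
bar 7: v0=E3 v1=C4 downbeat m6
bar 8: v0=D3 v1=D4 downbeat P8
  -> R4 @ bar 2 tick 0 v(0, 1): D3/E4 M2 untreated
  -> R7 @ bar 2 tick 2 v(1,): E4->F3 leap 11st
  -> R2 @ bar 5 tick 0 v(0, 1): B2/D3 m3 -> D3/D4 P8 similar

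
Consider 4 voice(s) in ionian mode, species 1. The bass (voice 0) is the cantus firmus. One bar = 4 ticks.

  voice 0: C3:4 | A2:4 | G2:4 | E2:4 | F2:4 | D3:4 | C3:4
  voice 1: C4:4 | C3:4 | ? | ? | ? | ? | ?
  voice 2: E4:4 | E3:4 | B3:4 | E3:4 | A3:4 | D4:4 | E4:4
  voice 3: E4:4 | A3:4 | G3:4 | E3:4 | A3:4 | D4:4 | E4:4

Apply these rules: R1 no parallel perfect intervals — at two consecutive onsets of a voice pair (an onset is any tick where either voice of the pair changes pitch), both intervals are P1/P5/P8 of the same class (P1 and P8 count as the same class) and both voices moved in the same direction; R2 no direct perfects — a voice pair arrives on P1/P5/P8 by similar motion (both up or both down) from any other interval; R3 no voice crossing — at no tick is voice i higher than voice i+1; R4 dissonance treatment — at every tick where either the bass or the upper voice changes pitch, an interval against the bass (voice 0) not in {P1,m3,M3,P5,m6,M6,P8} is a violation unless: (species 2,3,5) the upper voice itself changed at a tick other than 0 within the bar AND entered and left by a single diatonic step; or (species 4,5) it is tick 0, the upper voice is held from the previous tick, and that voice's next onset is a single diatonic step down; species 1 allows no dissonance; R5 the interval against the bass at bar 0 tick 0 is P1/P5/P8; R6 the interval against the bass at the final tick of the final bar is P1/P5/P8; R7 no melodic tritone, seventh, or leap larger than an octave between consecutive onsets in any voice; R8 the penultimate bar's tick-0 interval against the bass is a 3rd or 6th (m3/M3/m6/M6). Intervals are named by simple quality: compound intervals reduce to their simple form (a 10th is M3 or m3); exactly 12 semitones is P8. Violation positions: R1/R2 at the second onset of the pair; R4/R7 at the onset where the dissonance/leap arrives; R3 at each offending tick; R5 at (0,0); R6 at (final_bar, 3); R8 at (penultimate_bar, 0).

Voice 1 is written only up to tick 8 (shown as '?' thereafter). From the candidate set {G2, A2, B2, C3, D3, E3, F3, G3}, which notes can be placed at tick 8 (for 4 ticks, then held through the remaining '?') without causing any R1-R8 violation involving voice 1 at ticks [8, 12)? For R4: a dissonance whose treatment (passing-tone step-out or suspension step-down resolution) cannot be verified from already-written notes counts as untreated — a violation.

G2: violates R2
A2: violates R4
B2: legal
C3: violates R4
D3: legal
E3: violates R2
F3: violates R4
G3: legal

{B2, D3, G3}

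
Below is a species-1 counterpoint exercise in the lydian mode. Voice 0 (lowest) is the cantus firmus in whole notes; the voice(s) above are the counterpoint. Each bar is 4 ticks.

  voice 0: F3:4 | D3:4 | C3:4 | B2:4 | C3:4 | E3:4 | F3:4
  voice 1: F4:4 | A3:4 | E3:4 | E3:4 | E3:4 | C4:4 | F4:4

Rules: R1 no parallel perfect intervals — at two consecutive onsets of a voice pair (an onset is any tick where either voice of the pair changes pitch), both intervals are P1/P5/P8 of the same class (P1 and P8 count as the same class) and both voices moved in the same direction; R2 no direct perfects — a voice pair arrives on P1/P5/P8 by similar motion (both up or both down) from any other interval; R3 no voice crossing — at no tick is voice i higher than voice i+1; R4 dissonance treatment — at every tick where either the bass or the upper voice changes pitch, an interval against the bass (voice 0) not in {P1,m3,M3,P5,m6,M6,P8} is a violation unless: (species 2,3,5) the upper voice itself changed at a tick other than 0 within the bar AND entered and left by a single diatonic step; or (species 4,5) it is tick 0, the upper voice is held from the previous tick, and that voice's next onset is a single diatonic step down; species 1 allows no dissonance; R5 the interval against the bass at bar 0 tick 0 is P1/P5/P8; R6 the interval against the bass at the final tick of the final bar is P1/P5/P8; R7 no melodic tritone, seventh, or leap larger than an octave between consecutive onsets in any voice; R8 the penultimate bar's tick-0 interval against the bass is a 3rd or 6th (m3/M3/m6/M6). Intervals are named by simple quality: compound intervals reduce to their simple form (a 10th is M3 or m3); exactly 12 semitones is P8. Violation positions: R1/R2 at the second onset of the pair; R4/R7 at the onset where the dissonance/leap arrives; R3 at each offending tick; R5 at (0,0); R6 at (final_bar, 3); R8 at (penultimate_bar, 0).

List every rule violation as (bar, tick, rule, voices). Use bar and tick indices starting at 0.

bar 0: v0=F3 v1=F4 downbeat P8
bar 1: v0=D3 v1=A3 downbeat P5
bar 2: v0=C3 v1=E3 downbeat M3
bar 3: v0=B2 v1=E3 downbeat P4
bar 4: v0=C3 v1=E3 downbeat M3
bar 5: v0=E3 v1=C4 downbeat m6
bar 6: v0=F3 v1=F4 downbeat P8
  -> R2 @ bar 1 tick 0 v(0, 1): F3/F4 P8 -> D3/A3 P5 similar
  -> R4 @ bar 3 tick 0 v(0, 1): B2/E3 P4 untreated
  -> R2 @ bar 6 tick 0 v(0, 1): E3/C4 m6 -> F3/F4 P8 similar

(1, 0, R2, (0, 1))
(3, 0, R4, (0, 1))
(6, 0, R2, (0, 1))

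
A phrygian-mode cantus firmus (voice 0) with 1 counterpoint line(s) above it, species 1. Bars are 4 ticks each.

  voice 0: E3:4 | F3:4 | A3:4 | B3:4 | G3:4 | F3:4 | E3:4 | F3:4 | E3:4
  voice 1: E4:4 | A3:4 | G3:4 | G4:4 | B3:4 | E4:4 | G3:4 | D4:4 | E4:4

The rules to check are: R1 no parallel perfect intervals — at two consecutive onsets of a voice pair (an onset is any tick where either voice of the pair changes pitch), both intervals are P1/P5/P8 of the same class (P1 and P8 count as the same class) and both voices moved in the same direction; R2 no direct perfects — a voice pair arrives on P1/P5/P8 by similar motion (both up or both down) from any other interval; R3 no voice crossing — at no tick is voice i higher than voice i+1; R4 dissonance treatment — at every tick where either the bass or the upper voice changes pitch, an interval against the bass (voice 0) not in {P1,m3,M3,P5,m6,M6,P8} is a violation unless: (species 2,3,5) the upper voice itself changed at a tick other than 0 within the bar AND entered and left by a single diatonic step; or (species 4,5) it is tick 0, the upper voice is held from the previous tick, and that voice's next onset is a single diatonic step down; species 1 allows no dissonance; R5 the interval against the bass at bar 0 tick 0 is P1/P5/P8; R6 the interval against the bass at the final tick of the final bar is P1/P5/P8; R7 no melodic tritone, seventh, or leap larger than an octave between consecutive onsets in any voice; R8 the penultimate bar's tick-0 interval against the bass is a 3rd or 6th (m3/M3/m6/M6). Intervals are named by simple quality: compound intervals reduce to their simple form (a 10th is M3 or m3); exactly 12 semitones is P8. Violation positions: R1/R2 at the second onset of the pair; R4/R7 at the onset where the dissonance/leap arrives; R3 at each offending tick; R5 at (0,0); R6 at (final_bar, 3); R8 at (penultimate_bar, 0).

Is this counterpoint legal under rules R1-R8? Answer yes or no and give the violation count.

No (6 violations)

bar 0: v0=E3 v1=E4 (P8)
bar 1: v0=F3 v1=A3 (M3)
bar 2: v0=A3 v1=G3 (M2)
bar 3: v0=B3 v1=G4 (m6)
bar 4: v0=G3 v1=B3 (M3)
bar 5: v0=F3 v1=E4 (M7)
bar 6: v0=E3 v1=G3 (m3)
bar 7: v0=F3 v1=D4 (M6)
bar 8: v0=E3 v1=E4 (P8)
  R3 @ bar2.0: A3 above G3
  R4 @ bar2.0: A3/G3 M2 untreated
  R3 @ bar2.1: A3 above G3
  R3 @ bar2.2: A3 above G3
  R3 @ bar2.3: A3 above G3
  R4 @ bar5.0: F3/E4 M7 untreated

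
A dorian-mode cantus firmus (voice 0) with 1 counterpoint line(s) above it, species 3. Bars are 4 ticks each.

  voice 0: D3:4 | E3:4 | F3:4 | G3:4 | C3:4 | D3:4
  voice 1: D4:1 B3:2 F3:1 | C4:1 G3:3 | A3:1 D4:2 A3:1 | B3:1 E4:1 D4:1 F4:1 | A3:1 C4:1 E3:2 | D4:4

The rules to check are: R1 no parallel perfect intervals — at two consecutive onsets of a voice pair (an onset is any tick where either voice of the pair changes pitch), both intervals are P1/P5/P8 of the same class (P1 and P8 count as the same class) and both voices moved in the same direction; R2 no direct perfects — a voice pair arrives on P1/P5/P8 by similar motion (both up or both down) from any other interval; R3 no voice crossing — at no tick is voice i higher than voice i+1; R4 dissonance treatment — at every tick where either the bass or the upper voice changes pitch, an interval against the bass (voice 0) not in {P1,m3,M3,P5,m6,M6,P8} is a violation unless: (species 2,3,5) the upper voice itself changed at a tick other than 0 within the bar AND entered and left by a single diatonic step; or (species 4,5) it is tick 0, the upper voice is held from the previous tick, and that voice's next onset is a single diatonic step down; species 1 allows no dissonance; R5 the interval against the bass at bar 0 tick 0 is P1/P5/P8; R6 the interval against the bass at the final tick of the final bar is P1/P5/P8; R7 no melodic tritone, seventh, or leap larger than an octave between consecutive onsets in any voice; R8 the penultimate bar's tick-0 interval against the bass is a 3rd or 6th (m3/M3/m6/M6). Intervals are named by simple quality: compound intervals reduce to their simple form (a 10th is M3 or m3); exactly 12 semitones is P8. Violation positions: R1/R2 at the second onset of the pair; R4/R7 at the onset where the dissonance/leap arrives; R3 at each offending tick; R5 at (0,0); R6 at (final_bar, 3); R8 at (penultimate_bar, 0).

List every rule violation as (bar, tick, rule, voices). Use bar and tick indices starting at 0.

(0, 3, R7, (1,))
(3, 3, R4, (0, 1))
(5, 0, R2, (0, 1))
(5, 0, R7, (1,))

bar 0: v0=D3 v1=D4 downbeat P8
bar 1: v0=E3 v1=C4 downbeat m6
bar 2: v0=F3 v1=A3 downbeat M3
bar 3: v0=G3 v1=B3 downbeat M3
bar 4: v0=C3 v1=A3 downbeat M6
bar 5: v0=D3 v1=D4 downbeat P8
  -> R7 @ bar 0 tick 3 v(1,): B3->F3 leap 6st
  -> R4 @ bar 3 tick 3 v(0, 1): G3/F4 m7 untreated
  -> R2 @ bar 5 tick 0 v(0, 1): C3/E3 M3 -> D3/D4 P8 similar
  -> R7 @ bar 5 tick 0 v(1,): E3->D4 leap 10st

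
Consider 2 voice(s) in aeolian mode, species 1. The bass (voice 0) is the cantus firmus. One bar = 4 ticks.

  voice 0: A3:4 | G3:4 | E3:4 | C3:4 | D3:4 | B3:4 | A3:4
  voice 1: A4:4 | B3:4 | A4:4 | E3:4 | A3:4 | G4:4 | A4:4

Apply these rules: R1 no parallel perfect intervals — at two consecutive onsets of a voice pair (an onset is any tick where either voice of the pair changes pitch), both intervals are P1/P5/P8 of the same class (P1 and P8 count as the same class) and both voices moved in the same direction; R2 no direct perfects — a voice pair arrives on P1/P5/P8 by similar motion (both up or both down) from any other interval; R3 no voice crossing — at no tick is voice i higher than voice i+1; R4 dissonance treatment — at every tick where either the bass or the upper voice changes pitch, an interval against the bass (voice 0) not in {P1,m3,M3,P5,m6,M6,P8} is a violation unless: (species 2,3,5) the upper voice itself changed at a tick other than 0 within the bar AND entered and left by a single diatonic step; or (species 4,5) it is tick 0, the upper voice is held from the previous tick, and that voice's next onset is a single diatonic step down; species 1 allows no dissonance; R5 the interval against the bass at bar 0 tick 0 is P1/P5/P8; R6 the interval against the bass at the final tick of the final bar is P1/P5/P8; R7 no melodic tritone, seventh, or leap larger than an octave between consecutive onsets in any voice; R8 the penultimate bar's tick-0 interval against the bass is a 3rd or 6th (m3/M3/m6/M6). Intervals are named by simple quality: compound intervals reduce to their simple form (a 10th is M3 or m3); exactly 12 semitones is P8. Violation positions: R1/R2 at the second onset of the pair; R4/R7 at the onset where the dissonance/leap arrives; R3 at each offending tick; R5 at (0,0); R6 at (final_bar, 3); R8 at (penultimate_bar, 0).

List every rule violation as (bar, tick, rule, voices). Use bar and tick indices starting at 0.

bar 0: v0=A3 v1=A4 downbeat P8
bar 1: v0=G3 v1=B3 downbeat M3
bar 2: v0=E3 v1=A4 downbeat P4
bar 3: v0=C3 v1=E3 downbeat M3
bar 4: v0=D3 v1=A3 downbeat P5
bar 5: v0=B3 v1=G4 downbeat m6
bar 6: v0=A3 v1=A4 downbeat P8
  -> R7 @ bar 1 tick 0 v(1,): A4->B3 leap 10st
  -> R4 @ bar 2 tick 0 v(0, 1): E3/A4 P4 untreated
  -> R7 @ bar 2 tick 0 v(1,): B3->A4 leap 10st
  -> R7 @ bar 3 tick 0 v(1,): A4->E3 leap 17st
  -> R2 @ bar 4 tick 0 v(0, 1): C3/E3 M3 -> D3/A3 P5 similar
  -> R7 @ bar 5 tick 0 v(1,): A3->G4 leap 10st

(1, 0, R7, (1,))
(2, 0, R4, (0, 1))
(2, 0, R7, (1,))
(3, 0, R7, (1,))
(4, 0, R2, (0, 1))
(5, 0, R7, (1,))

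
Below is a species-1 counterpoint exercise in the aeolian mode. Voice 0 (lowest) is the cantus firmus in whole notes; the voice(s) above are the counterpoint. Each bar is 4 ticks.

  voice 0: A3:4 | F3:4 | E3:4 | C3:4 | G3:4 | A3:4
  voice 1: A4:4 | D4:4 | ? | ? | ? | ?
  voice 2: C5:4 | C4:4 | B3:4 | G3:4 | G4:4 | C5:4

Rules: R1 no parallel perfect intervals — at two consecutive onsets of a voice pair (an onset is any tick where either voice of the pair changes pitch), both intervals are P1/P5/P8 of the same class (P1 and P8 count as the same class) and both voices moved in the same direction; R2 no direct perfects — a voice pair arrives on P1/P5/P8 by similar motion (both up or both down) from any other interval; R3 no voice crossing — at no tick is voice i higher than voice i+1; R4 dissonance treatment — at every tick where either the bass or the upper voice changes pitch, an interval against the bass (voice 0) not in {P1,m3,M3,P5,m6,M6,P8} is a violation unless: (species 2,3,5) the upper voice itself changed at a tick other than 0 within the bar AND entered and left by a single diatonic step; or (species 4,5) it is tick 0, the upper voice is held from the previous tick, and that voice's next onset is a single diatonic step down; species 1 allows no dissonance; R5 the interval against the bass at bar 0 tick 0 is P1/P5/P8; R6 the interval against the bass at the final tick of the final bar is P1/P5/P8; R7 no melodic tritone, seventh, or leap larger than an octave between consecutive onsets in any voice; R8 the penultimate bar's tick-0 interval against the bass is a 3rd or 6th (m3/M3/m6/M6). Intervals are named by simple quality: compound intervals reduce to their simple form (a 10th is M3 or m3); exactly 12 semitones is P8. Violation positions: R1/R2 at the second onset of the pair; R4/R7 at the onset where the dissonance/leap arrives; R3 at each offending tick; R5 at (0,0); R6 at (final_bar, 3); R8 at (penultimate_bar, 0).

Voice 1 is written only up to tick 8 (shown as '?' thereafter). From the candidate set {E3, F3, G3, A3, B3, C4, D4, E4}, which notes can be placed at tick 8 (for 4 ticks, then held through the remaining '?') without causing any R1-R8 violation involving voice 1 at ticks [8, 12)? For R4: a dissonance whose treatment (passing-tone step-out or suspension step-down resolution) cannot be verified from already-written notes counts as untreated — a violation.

{G3}

E3: violates R2,R7
F3: violates R4
G3: legal
A3: violates R4
B3: violates R2
C4: violates R3
D4: violates R3,R4
E4: violates R3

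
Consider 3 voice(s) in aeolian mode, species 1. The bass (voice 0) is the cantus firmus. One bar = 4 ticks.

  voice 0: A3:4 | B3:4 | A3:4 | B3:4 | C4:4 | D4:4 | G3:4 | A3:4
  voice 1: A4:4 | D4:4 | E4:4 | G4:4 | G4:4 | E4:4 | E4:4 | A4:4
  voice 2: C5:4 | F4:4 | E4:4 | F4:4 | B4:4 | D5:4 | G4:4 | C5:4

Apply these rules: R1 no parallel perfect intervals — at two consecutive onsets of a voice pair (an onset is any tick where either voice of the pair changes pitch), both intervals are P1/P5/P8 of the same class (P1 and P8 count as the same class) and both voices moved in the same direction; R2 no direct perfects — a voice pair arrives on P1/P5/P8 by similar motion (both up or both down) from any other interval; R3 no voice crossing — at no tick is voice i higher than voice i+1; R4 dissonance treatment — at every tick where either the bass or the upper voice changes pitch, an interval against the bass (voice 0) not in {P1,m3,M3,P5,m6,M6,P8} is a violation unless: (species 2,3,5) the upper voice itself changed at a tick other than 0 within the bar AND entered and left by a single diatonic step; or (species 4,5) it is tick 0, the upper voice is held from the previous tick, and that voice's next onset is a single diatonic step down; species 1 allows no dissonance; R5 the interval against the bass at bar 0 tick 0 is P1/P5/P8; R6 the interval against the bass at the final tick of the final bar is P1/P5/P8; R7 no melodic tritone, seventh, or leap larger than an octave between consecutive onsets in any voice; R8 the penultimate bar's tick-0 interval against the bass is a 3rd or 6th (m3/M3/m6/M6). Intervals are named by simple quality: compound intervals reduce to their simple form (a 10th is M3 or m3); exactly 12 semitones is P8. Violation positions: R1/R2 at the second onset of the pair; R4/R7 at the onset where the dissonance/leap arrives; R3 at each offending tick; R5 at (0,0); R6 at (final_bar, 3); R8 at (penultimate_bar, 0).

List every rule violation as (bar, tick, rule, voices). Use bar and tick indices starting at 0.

(0, 0, R5, (0, 2))
(1, 0, R4, (0, 2))
(2, 0, R2, (0, 2))
(3, 0, R3, (1, 2))
(3, 0, R4, (0, 2))
(3, 1, R3, (1, 2))
(3, 2, R3, (1, 2))
(3, 3, R3, (1, 2))
(4, 0, R4, (0, 2))
(4, 0, R7, (2,))
(5, 0, R2, (0, 2))
(5, 0, R4, (0, 1))
(6, 0, R1, (0, 2))
(6, 0, R8, (0, 2))
(7, 0, R2, (0, 1))
(7, 3, R6, (0, 2))

bar 0: v0=A3 v1=A4 v2=C5 downbeat m3
bar 1: v0=B3 v1=D4 v2=F4 downbeat TT
bar 2: v0=A3 v1=E4 v2=E4 downbeat P5
bar 3: v0=B3 v1=G4 v2=F4 downbeat TT
bar 4: v0=C4 v1=G4 v2=B4 downbeat M7
bar 5: v0=D4 v1=E4 v2=D5 downbeat P8
bar 6: v0=G3 v1=E4 v2=G4 downbeat P8
bar 7: v0=A3 v1=A4 v2=C5 downbeat m3
  -> R5 @ bar 0 tick 0 v(0, 2): opens on m3
  -> R4 @ bar 1 tick 0 v(0, 2): B3/F4 TT untreated
  -> R2 @ bar 2 tick 0 v(0, 2): B3/F4 TT -> A3/E4 P5 similar
  -> R3 @ bar 3 tick 0 v(1, 2): G4 above F4
  -> R4 @ bar 3 tick 0 v(0, 2): B3/F4 TT untreated
  -> R3 @ bar 3 tick 1 v(1, 2): G4 above F4
  -> R3 @ bar 3 tick 2 v(1, 2): G4 above F4
  -> R3 @ bar 3 tick 3 v(1, 2): G4 above F4
  -> R4 @ bar 4 tick 0 v(0, 2): C4/B4 M7 untreated
  -> R7 @ bar 4 tick 0 v(2,): F4->B4 leap 6st
  -> R2 @ bar 5 tick 0 v(0, 2): C4/B4 M7 -> D4/D5 P8 similar
  -> R4 @ bar 5 tick 0 v(0, 1): D4/E4 M2 untreated
  -> R1 @ bar 6 tick 0 v(0, 2): D4/D5 P8 -> G3/G4 P8 similar
  -> R8 @ bar 6 tick 0 v(0, 2): penult P8 not 3rd/6th
  -> R2 @ bar 7 tick 0 v(0, 1): G3/E4 M6 -> A3/A4 P8 similar
  -> R6 @ bar 7 tick 3 v(0, 2): closes on m3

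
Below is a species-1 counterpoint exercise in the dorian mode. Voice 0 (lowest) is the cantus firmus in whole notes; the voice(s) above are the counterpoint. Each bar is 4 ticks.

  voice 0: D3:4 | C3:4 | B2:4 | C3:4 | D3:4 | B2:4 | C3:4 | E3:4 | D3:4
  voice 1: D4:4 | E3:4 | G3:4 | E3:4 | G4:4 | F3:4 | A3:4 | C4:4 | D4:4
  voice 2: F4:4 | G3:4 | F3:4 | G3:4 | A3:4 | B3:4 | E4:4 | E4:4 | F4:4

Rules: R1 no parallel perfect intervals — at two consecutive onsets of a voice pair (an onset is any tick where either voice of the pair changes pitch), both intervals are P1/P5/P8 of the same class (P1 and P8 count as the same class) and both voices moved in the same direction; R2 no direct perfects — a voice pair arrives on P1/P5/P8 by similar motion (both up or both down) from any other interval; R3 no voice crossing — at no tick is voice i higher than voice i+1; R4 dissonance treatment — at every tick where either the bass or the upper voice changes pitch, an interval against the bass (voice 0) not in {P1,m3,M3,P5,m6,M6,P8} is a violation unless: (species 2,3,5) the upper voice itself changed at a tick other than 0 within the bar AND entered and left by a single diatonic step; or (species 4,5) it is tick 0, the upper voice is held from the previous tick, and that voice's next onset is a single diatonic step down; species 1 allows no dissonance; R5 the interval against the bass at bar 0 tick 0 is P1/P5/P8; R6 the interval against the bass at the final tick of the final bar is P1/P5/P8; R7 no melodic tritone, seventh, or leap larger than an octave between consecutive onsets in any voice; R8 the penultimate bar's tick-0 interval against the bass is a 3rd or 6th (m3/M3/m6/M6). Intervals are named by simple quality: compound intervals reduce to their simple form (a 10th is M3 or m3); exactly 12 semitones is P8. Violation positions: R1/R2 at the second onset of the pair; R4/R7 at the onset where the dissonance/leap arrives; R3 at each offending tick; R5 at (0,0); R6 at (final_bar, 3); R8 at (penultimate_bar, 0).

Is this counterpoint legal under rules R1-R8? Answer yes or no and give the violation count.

bar 0: v0=D3 v1=D4 v2=F4 (m3)
bar 1: v0=C3 v1=E3 v2=G3 (P5)
bar 2: v0=B2 v1=G3 v2=F3 (TT)
bar 3: v0=C3 v1=E3 v2=G3 (P5)
bar 4: v0=D3 v1=G4 v2=A3 (P5)
bar 5: v0=B2 v1=F3 v2=B3 (P8)
bar 6: v0=C3 v1=A3 v2=E4 (M3)
bar 7: v0=E3 v1=C4 v2=E4 (P8)
bar 8: v0=D3 v1=D4 v2=F4 (m3)
  R5 @ bar0.0: opens on m3
  R2 @ bar1.0: D3/F4 m3 -> C3/G3 P5 similar
  R7 @ bar1.0: D4->E3 leap 10st
  R7 @ bar1.0: F4->G3 leap 10st
  R3 @ bar2.0: G3 above F3
  R4 @ bar2.0: B2/F3 TT untreated
  R3 @ bar2.1: G3 above F3
  R3 @ bar2.2: G3 above F3
  R3 @ bar2.3: G3 above F3
  R2 @ bar3.0: B2/F3 TT -> C3/G3 P5 similar
  R1 @ bar4.0: C3/G3 P5 -> D3/A3 P5 similar
  R3 @ bar4.0: G4 above A3
  R4 @ bar4.0: D3/G4 P4 untreated
  R7 @ bar4.0: E3->G4 leap 15st
  R3 @ bar4.1: G4 above A3
  R3 @ bar4.2: G4 above A3
  R3 @ bar4.3: G4 above A3
  R4 @ bar5.0: B2/F3 TT untreated
  R7 @ bar5.0: G4->F3 leap 14st
  R2 @ bar6.0: F3/B3 TT -> A3/E4 P5 similar
  R8 @ bar7.0: penult P8 not 3rd/6th
  R6 @ bar8.3: closes on m3

No (22 violations)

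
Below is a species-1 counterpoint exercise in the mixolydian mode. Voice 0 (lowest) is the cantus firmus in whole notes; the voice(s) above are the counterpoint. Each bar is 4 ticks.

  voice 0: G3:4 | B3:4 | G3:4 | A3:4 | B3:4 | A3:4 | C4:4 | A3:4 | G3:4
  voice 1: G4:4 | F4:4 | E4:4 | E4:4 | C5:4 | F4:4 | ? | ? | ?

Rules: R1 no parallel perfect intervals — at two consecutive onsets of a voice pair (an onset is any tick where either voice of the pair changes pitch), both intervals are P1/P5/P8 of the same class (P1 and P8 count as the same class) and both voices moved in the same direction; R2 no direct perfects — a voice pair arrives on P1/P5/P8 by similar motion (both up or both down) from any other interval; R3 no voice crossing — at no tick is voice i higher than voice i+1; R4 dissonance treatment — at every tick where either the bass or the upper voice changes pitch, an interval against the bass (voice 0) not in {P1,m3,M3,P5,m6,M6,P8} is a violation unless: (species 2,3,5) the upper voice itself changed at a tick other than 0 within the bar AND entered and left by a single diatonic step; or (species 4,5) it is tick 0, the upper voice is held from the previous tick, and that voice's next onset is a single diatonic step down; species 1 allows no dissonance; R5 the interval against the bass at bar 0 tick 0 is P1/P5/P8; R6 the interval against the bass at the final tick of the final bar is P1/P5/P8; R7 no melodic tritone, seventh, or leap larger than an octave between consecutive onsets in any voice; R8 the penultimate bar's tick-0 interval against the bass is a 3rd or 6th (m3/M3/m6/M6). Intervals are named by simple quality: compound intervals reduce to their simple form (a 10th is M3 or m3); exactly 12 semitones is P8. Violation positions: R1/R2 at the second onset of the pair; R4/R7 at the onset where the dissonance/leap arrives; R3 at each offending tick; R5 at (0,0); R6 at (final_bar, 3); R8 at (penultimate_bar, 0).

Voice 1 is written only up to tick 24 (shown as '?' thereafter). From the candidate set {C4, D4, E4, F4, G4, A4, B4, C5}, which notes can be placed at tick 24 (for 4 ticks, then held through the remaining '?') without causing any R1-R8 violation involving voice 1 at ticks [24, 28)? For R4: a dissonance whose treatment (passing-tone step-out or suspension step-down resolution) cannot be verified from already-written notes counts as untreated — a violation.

{A4, C4, E4}

C4: legal
D4: violates R4
E4: legal
F4: violates R4
G4: violates R2
A4: legal
B4: violates R4,R7
C5: violates R2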